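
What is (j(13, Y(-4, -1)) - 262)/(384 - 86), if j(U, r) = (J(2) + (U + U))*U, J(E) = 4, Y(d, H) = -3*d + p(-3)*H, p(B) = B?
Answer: 64/149 ≈ 0.42953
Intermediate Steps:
Y(d, H) = -3*H - 3*d (Y(d, H) = -3*d - 3*H = -3*H - 3*d)
j(U, r) = U*(4 + 2*U) (j(U, r) = (4 + (U + U))*U = (4 + 2*U)*U = U*(4 + 2*U))
(j(13, Y(-4, -1)) - 262)/(384 - 86) = (2*13*(2 + 13) - 262)/(384 - 86) = (2*13*15 - 262)/298 = (390 - 262)*(1/298) = 128*(1/298) = 64/149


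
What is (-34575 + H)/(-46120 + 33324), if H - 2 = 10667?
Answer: 11953/6398 ≈ 1.8682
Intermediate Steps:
H = 10669 (H = 2 + 10667 = 10669)
(-34575 + H)/(-46120 + 33324) = (-34575 + 10669)/(-46120 + 33324) = -23906/(-12796) = -23906*(-1/12796) = 11953/6398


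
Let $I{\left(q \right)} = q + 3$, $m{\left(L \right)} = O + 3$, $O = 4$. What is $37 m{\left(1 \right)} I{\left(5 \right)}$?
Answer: $2072$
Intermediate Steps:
$m{\left(L \right)} = 7$ ($m{\left(L \right)} = 4 + 3 = 7$)
$I{\left(q \right)} = 3 + q$
$37 m{\left(1 \right)} I{\left(5 \right)} = 37 \cdot 7 \left(3 + 5\right) = 259 \cdot 8 = 2072$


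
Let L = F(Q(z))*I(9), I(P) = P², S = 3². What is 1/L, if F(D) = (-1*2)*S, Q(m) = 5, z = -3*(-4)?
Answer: -1/1458 ≈ -0.00068587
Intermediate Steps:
S = 9
z = 12
F(D) = -18 (F(D) = -1*2*9 = -2*9 = -18)
L = -1458 (L = -18*9² = -18*81 = -1458)
1/L = 1/(-1458) = -1/1458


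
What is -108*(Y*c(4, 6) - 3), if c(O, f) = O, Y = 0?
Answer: 324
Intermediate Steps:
-108*(Y*c(4, 6) - 3) = -108*(0*4 - 3) = -108*(0 - 3) = -108*(-3) = 324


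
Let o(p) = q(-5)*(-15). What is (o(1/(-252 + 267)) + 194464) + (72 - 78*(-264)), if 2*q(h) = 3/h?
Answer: 430265/2 ≈ 2.1513e+5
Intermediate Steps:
q(h) = 3/(2*h) (q(h) = (3/h)/2 = 3/(2*h))
o(p) = 9/2 (o(p) = ((3/2)/(-5))*(-15) = ((3/2)*(-⅕))*(-15) = -3/10*(-15) = 9/2)
(o(1/(-252 + 267)) + 194464) + (72 - 78*(-264)) = (9/2 + 194464) + (72 - 78*(-264)) = 388937/2 + (72 + 20592) = 388937/2 + 20664 = 430265/2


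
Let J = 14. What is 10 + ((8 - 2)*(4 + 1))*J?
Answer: 430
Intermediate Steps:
10 + ((8 - 2)*(4 + 1))*J = 10 + ((8 - 2)*(4 + 1))*14 = 10 + (6*5)*14 = 10 + 30*14 = 10 + 420 = 430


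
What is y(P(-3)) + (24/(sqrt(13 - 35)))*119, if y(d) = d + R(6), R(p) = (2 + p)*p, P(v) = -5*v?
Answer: 63 - 1428*I*sqrt(22)/11 ≈ 63.0 - 608.9*I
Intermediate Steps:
R(p) = p*(2 + p)
y(d) = 48 + d (y(d) = d + 6*(2 + 6) = d + 6*8 = d + 48 = 48 + d)
y(P(-3)) + (24/(sqrt(13 - 35)))*119 = (48 - 5*(-3)) + (24/(sqrt(13 - 35)))*119 = (48 + 15) + (24/(sqrt(-22)))*119 = 63 + (24/((I*sqrt(22))))*119 = 63 + (24*(-I*sqrt(22)/22))*119 = 63 - 12*I*sqrt(22)/11*119 = 63 - 1428*I*sqrt(22)/11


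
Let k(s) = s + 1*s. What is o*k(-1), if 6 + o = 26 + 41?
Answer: -122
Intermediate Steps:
o = 61 (o = -6 + (26 + 41) = -6 + 67 = 61)
k(s) = 2*s (k(s) = s + s = 2*s)
o*k(-1) = 61*(2*(-1)) = 61*(-2) = -122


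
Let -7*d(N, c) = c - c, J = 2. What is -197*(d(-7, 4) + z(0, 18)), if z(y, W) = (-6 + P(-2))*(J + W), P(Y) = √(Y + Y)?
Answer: 23640 - 7880*I ≈ 23640.0 - 7880.0*I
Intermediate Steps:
P(Y) = √2*√Y (P(Y) = √(2*Y) = √2*√Y)
d(N, c) = 0 (d(N, c) = -(c - c)/7 = -⅐*0 = 0)
z(y, W) = (-6 + 2*I)*(2 + W) (z(y, W) = (-6 + √2*√(-2))*(2 + W) = (-6 + √2*(I*√2))*(2 + W) = (-6 + 2*I)*(2 + W))
-197*(d(-7, 4) + z(0, 18)) = -197*(0 + (-12 + 4*I + 2*18*(-3 + I))) = -197*(0 + (-12 + 4*I + (-108 + 36*I))) = -197*(0 + (-120 + 40*I)) = -197*(-120 + 40*I) = 23640 - 7880*I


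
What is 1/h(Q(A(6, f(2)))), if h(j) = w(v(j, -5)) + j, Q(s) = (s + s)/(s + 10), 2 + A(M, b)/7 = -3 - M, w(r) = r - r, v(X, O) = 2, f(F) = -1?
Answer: 67/154 ≈ 0.43506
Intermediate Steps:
w(r) = 0
A(M, b) = -35 - 7*M (A(M, b) = -14 + 7*(-3 - M) = -14 + (-21 - 7*M) = -35 - 7*M)
Q(s) = 2*s/(10 + s) (Q(s) = (2*s)/(10 + s) = 2*s/(10 + s))
h(j) = j (h(j) = 0 + j = j)
1/h(Q(A(6, f(2)))) = 1/(2*(-35 - 7*6)/(10 + (-35 - 7*6))) = 1/(2*(-35 - 42)/(10 + (-35 - 42))) = 1/(2*(-77)/(10 - 77)) = 1/(2*(-77)/(-67)) = 1/(2*(-77)*(-1/67)) = 1/(154/67) = 67/154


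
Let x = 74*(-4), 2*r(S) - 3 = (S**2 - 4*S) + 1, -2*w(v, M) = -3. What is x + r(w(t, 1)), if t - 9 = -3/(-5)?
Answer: -2367/8 ≈ -295.88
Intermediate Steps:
t = 48/5 (t = 9 - 3/(-5) = 9 - 3*(-1/5) = 9 + 3/5 = 48/5 ≈ 9.6000)
w(v, M) = 3/2 (w(v, M) = -1/2*(-3) = 3/2)
r(S) = 2 + S**2/2 - 2*S (r(S) = 3/2 + ((S**2 - 4*S) + 1)/2 = 3/2 + (1 + S**2 - 4*S)/2 = 3/2 + (1/2 + S**2/2 - 2*S) = 2 + S**2/2 - 2*S)
x = -296
x + r(w(t, 1)) = -296 + (2 + (3/2)**2/2 - 2*3/2) = -296 + (2 + (1/2)*(9/4) - 3) = -296 + (2 + 9/8 - 3) = -296 + 1/8 = -2367/8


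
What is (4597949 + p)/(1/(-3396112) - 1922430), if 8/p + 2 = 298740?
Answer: -2332419306649208720/975198473853496409 ≈ -2.3917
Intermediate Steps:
p = 4/149369 (p = 8/(-2 + 298740) = 8/298738 = 8*(1/298738) = 4/149369 ≈ 2.6779e-5)
(4597949 + p)/(1/(-3396112) - 1922430) = (4597949 + 4/149369)/(1/(-3396112) - 1922430) = 686791044185/(149369*(-1/3396112 - 1922430)) = 686791044185/(149369*(-6528787592161/3396112)) = (686791044185/149369)*(-3396112/6528787592161) = -2332419306649208720/975198473853496409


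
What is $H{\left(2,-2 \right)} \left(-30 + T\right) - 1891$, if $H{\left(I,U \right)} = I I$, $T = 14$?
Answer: $-1955$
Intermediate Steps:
$H{\left(I,U \right)} = I^{2}$
$H{\left(2,-2 \right)} \left(-30 + T\right) - 1891 = 2^{2} \left(-30 + 14\right) - 1891 = 4 \left(-16\right) - 1891 = -64 - 1891 = -1955$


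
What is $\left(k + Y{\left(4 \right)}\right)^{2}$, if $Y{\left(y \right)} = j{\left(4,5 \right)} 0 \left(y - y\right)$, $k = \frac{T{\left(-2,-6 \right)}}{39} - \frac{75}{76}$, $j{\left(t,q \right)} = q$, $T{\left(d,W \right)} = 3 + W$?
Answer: $\frac{1104601}{976144} \approx 1.1316$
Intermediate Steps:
$k = - \frac{1051}{988}$ ($k = \frac{3 - 6}{39} - \frac{75}{76} = \left(-3\right) \frac{1}{39} - \frac{75}{76} = - \frac{1}{13} - \frac{75}{76} = - \frac{1051}{988} \approx -1.0638$)
$Y{\left(y \right)} = 0$ ($Y{\left(y \right)} = 5 \cdot 0 \left(y - y\right) = 0 \cdot 0 = 0$)
$\left(k + Y{\left(4 \right)}\right)^{2} = \left(- \frac{1051}{988} + 0\right)^{2} = \left(- \frac{1051}{988}\right)^{2} = \frac{1104601}{976144}$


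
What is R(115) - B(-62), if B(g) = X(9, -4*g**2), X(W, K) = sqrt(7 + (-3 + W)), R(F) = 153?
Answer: 153 - sqrt(13) ≈ 149.39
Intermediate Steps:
X(W, K) = sqrt(4 + W)
B(g) = sqrt(13) (B(g) = sqrt(4 + 9) = sqrt(13))
R(115) - B(-62) = 153 - sqrt(13)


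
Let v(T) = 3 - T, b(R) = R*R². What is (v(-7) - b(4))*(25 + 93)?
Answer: -6372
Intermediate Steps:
b(R) = R³
(v(-7) - b(4))*(25 + 93) = ((3 - 1*(-7)) - 1*4³)*(25 + 93) = ((3 + 7) - 1*64)*118 = (10 - 64)*118 = -54*118 = -6372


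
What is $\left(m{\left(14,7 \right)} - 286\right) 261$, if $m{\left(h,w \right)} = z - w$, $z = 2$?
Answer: $-75951$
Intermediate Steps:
$m{\left(h,w \right)} = 2 - w$
$\left(m{\left(14,7 \right)} - 286\right) 261 = \left(\left(2 - 7\right) - 286\right) 261 = \left(-5 - 286\right) 261 = \left(-291\right) 261 = -75951$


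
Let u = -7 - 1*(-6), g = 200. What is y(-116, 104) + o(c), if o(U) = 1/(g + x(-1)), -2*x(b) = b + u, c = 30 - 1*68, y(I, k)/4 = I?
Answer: -93263/201 ≈ -464.00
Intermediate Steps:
y(I, k) = 4*I
c = -38 (c = 30 - 68 = -38)
u = -1 (u = -7 + 6 = -1)
x(b) = 1/2 - b/2 (x(b) = -(b - 1)/2 = -(-1 + b)/2 = 1/2 - b/2)
o(U) = 1/201 (o(U) = 1/(200 + (1/2 - 1/2*(-1))) = 1/(200 + (1/2 + 1/2)) = 1/(200 + 1) = 1/201)
y(-116, 104) + o(c) = 4*(-116) + 1/201 = -464 + 1/201 = -93263/201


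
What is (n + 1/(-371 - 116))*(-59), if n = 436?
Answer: -12527529/487 ≈ -25724.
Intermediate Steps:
(n + 1/(-371 - 116))*(-59) = (436 + 1/(-371 - 116))*(-59) = (436 + 1/(-487))*(-59) = (436 - 1/487)*(-59) = (212331/487)*(-59) = -12527529/487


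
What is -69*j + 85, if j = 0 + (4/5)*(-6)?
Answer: 2081/5 ≈ 416.20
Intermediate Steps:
j = -24/5 (j = 0 + (4*(⅕))*(-6) = 0 + (⅘)*(-6) = 0 - 24/5 = -24/5 ≈ -4.8000)
-69*j + 85 = -69*(-24/5) + 85 = 1656/5 + 85 = 2081/5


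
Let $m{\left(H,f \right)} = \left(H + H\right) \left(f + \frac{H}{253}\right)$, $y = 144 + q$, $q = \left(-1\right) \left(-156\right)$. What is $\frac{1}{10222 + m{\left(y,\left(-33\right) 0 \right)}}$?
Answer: $\frac{253}{2766166} \approx 9.1462 \cdot 10^{-5}$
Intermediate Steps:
$q = 156$
$y = 300$ ($y = 144 + 156 = 300$)
$m{\left(H,f \right)} = 2 H \left(f + \frac{H}{253}\right)$ ($m{\left(H,f \right)} = 2 H \left(f + H \frac{1}{253}\right) = 2 H \left(f + \frac{H}{253}\right)$)
$\frac{1}{10222 + m{\left(y,\left(-33\right) 0 \right)}} = \frac{1}{10222 + \frac{2}{253} \cdot 300 \left(300 + 253 \left(\left(-33\right) 0\right)\right)} = \frac{1}{10222 + \frac{2}{253} \cdot 300 \left(300 + 253 \cdot 0\right)} = \frac{1}{10222 + \frac{2}{253} \cdot 300 \left(300 + 0\right)} = \frac{1}{10222 + \frac{2}{253} \cdot 300 \cdot 300} = \frac{1}{10222 + \frac{180000}{253}} = \frac{1}{\frac{2766166}{253}} = \frac{253}{2766166}$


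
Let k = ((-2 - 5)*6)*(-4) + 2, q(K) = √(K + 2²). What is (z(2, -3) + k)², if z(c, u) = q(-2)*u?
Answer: 28918 - 1020*√2 ≈ 27476.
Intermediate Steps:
q(K) = √(4 + K) (q(K) = √(K + 4) = √(4 + K))
z(c, u) = u*√2 (z(c, u) = √(4 - 2)*u = √2*u = u*√2)
k = 170 (k = -7*6*(-4) + 2 = -42*(-4) + 2 = 168 + 2 = 170)
(z(2, -3) + k)² = (-3*√2 + 170)² = (170 - 3*√2)²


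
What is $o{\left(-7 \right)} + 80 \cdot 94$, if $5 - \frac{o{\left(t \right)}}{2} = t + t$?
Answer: $7558$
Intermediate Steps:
$o{\left(t \right)} = 10 - 4 t$ ($o{\left(t \right)} = 10 - 2 \left(t + t\right) = 10 - 2 \cdot 2 t = 10 - 4 t$)
$o{\left(-7 \right)} + 80 \cdot 94 = \left(10 - -28\right) + 80 \cdot 94 = \left(10 + 28\right) + 7520 = 38 + 7520 = 7558$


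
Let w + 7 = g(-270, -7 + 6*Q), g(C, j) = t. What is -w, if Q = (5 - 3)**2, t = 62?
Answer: -55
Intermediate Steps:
Q = 4 (Q = 2**2 = 4)
g(C, j) = 62
w = 55 (w = -7 + 62 = 55)
-w = -1*55 = -55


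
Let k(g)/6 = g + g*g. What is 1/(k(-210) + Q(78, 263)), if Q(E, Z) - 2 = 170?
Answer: 1/263512 ≈ 3.7949e-6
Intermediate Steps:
k(g) = 6*g + 6*g² (k(g) = 6*(g + g*g) = 6*(g + g²) = 6*g + 6*g²)
Q(E, Z) = 172 (Q(E, Z) = 2 + 170 = 172)
1/(k(-210) + Q(78, 263)) = 1/(6*(-210)*(1 - 210) + 172) = 1/(6*(-210)*(-209) + 172) = 1/(263340 + 172) = 1/263512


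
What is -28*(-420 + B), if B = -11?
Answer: 12068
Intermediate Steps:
-28*(-420 + B) = -28*(-420 - 11) = -28*(-431) = 12068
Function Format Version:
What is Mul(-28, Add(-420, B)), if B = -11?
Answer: 12068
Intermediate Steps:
Mul(-28, Add(-420, B)) = Mul(-28, Add(-420, -11)) = Mul(-28, -431) = 12068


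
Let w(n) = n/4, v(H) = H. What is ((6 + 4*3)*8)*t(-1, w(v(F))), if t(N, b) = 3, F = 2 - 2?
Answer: 432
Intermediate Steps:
F = 0
w(n) = n/4 (w(n) = n*(¼) = n/4)
((6 + 4*3)*8)*t(-1, w(v(F))) = ((6 + 4*3)*8)*3 = ((6 + 12)*8)*3 = (18*8)*3 = 144*3 = 432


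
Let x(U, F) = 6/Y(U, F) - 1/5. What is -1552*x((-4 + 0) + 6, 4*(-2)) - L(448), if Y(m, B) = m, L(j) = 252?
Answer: -22988/5 ≈ -4597.6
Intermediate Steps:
x(U, F) = -1/5 + 6/U (x(U, F) = 6/U - 1/5 = -1/5 + 6/U)
-1552*x((-4 + 0) + 6, 4*(-2)) - L(448) = -1552*(30 - ((-4 + 0) + 6))/(5*((-4 + 0) + 6)) - 1*252 = -1552*(30 - (-4 + 6))/(5*(-4 + 6)) - 252 = -1552*(30 - 1*2)/(5*2) - 252 = -1552*(30 - 2)/(5*2) - 252 = -1552*28/(5*2) - 252 = -1552*14/5 - 252 = -21728/5 - 252 = -22988/5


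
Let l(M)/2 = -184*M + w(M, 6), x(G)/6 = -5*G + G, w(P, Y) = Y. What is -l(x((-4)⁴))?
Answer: -2261004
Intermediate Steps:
x(G) = -24*G (x(G) = 6*(-5*G + G) = 6*(-4*G) = -24*G)
l(M) = 12 - 368*M (l(M) = 2*(-184*M + 6) = 2*(6 - 184*M) = 12 - 368*M)
-l(x((-4)⁴)) = -(12 - (-8832)*(-4)⁴) = -(12 - (-8832)*256) = -(12 - 368*(-6144)) = -(12 + 2260992) = -1*2261004 = -2261004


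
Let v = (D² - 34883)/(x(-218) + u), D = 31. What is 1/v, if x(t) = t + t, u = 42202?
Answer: -20883/16961 ≈ -1.2312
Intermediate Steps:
x(t) = 2*t
v = -16961/20883 (v = (31² - 34883)/(2*(-218) + 42202) = (961 - 34883)/(-436 + 42202) = -33922/41766 = -33922*1/41766 = -16961/20883 ≈ -0.81219)
1/v = 1/(-16961/20883) = -20883/16961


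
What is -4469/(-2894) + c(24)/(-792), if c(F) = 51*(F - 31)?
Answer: 762101/382008 ≈ 1.9950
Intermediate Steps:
c(F) = -1581 + 51*F (c(F) = 51*(-31 + F) = -1581 + 51*F)
-4469/(-2894) + c(24)/(-792) = -4469/(-2894) + (-1581 + 51*24)/(-792) = -4469*(-1/2894) + (-1581 + 1224)*(-1/792) = 4469/2894 - 357*(-1/792) = 4469/2894 + 119/264 = 762101/382008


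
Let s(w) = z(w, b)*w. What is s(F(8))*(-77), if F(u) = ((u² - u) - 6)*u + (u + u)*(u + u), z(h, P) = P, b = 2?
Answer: -101024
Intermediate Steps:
F(u) = 4*u² + u*(-6 + u² - u) (F(u) = (-6 + u² - u)*u + (2*u)*(2*u) = u*(-6 + u² - u) + 4*u² = 4*u² + u*(-6 + u² - u))
s(w) = 2*w
s(F(8))*(-77) = (2*(8*(-6 + 8² + 3*8)))*(-77) = (2*(8*(-6 + 64 + 24)))*(-77) = (2*(8*82))*(-77) = (2*656)*(-77) = 1312*(-77) = -101024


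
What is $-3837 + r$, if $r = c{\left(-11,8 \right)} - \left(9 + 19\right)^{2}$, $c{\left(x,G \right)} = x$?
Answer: $-4632$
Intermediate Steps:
$r = -795$ ($r = -11 - \left(9 + 19\right)^{2} = -11 - 28^{2} = -11 - 784 = -795$)
$-3837 + r = -3837 - 795 = -4632$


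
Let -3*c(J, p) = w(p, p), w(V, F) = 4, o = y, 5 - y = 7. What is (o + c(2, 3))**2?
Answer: 100/9 ≈ 11.111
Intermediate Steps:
y = -2 (y = 5 - 1*7 = 5 - 7 = -2)
o = -2
c(J, p) = -4/3 (c(J, p) = -1/3*4 = -4/3)
(o + c(2, 3))**2 = (-2 - 4/3)**2 = (-10/3)**2 = 100/9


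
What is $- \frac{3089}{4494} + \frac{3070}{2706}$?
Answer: $\frac{302097}{675598} \approx 0.44715$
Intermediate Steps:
$- \frac{3089}{4494} + \frac{3070}{2706} = \left(-3089\right) \frac{1}{4494} + 3070 \cdot \frac{1}{2706} = - \frac{3089}{4494} + \frac{1535}{1353} = \frac{302097}{675598}$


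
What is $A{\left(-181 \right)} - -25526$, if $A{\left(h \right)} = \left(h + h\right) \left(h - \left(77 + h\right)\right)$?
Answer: $53400$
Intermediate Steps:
$A{\left(h \right)} = - 154 h$ ($A{\left(h \right)} = 2 h \left(-77\right) = - 154 h$)
$A{\left(-181 \right)} - -25526 = \left(-154\right) \left(-181\right) - -25526 = 27874 + 25526 = 53400$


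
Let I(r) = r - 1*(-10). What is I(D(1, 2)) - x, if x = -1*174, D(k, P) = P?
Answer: 186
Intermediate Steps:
I(r) = 10 + r (I(r) = r + 10 = 10 + r)
x = -174
I(D(1, 2)) - x = (10 + 2) - 1*(-174) = 12 + 174 = 186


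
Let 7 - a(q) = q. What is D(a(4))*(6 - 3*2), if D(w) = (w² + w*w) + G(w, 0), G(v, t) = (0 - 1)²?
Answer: 0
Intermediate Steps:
G(v, t) = 1 (G(v, t) = (-1)² = 1)
a(q) = 7 - q
D(w) = 1 + 2*w² (D(w) = (w² + w*w) + 1 = (w² + w²) + 1 = 2*w² + 1 = 1 + 2*w²)
D(a(4))*(6 - 3*2) = (1 + 2*(7 - 1*4)²)*(6 - 3*2) = (1 + 2*(7 - 4)²)*(6 - 6) = (1 + 2*3²)*0 = (1 + 2*9)*0 = (1 + 18)*0 = 19*0 = 0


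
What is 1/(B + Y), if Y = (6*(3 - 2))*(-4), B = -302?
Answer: -1/326 ≈ -0.0030675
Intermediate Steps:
Y = -24 (Y = (6*1)*(-4) = 6*(-4) = -24)
1/(B + Y) = 1/(-302 - 24) = 1/(-326) = -1/326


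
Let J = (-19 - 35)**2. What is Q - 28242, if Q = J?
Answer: -25326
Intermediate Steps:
J = 2916 (J = (-54)**2 = 2916)
Q = 2916
Q - 28242 = 2916 - 28242 = -25326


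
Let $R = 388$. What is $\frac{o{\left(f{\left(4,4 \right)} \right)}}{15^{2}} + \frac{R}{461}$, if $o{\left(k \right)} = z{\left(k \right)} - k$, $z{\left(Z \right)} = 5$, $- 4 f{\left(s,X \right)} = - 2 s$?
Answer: $\frac{29561}{34575} \approx 0.85498$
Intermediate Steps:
$f{\left(s,X \right)} = \frac{s}{2}$ ($f{\left(s,X \right)} = - \frac{\left(-2\right) s}{4} = \frac{s}{2}$)
$o{\left(k \right)} = 5 - k$
$\frac{o{\left(f{\left(4,4 \right)} \right)}}{15^{2}} + \frac{R}{461} = \frac{5 - \frac{1}{2} \cdot 4}{15^{2}} + \frac{388}{461} = \frac{5 - 2}{225} + 388 \cdot \frac{1}{461} = \left(5 - 2\right) \frac{1}{225} + \frac{388}{461} = 3 \cdot \frac{1}{225} + \frac{388}{461} = \frac{1}{75} + \frac{388}{461} = \frac{29561}{34575}$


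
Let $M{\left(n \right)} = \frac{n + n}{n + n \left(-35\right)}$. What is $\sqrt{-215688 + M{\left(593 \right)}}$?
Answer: $\frac{i \sqrt{62333849}}{17} \approx 464.42 i$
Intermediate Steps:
$M{\left(n \right)} = - \frac{1}{17}$ ($M{\left(n \right)} = \frac{2 n}{n - 35 n} = \frac{2 n}{\left(-34\right) n} = 2 n \left(- \frac{1}{34 n}\right) = - \frac{1}{17}$)
$\sqrt{-215688 + M{\left(593 \right)}} = \sqrt{-215688 - \frac{1}{17}} = \sqrt{- \frac{3666697}{17}} = \frac{i \sqrt{62333849}}{17}$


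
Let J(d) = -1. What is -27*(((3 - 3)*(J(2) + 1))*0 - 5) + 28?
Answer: 163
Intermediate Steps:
-27*(((3 - 3)*(J(2) + 1))*0 - 5) + 28 = -27*(((3 - 3)*(-1 + 1))*0 - 5) + 28 = -27*((0*0)*0 - 5) + 28 = -27*(0*0 - 5) + 28 = -27*(0 - 5) + 28 = -27*(-5) + 28 = 135 + 28 = 163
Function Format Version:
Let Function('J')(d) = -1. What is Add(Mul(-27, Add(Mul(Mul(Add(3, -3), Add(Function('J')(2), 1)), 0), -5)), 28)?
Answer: 163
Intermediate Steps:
Add(Mul(-27, Add(Mul(Mul(Add(3, -3), Add(Function('J')(2), 1)), 0), -5)), 28) = Add(Mul(-27, Add(Mul(Mul(Add(3, -3), Add(-1, 1)), 0), -5)), 28) = Add(Mul(-27, Add(Mul(Mul(0, 0), 0), -5)), 28) = Add(Mul(-27, Add(Mul(0, 0), -5)), 28) = Add(Mul(-27, Add(0, -5)), 28) = Add(Mul(-27, -5), 28) = Add(135, 28) = 163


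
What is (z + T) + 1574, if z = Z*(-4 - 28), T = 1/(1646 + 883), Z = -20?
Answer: 5599207/2529 ≈ 2214.0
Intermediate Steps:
T = 1/2529 ≈ 0.00039541
z = 640 (z = -20*(-4 - 28) = -20*(-32) = 640)
(z + T) + 1574 = (640 + 1/2529) + 1574 = 1618561/2529 + 1574 = 5599207/2529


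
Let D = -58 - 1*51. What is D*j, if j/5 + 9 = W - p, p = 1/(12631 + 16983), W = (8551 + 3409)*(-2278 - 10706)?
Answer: 2506301338060415/29614 ≈ 8.4632e+10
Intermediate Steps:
D = -109 (D = -58 - 51 = -109)
W = -155288640 (W = 11960*(-12984) = -155288640)
p = 1/29614 ≈ 3.3768e-5
j = -22993590257435/29614 (j = -45 + 5*(-155288640 - 1*1/29614) = -45 + 5*(-155288640 - 1/29614) = -45 + 5*(-4598717784961/29614) = -45 - 22993588924805/29614 = -22993590257435/29614 ≈ -7.7644e+8)
D*j = -109*(-22993590257435/29614) = 2506301338060415/29614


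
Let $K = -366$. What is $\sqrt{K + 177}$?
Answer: $3 i \sqrt{21} \approx 13.748 i$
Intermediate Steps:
$\sqrt{K + 177} = \sqrt{-366 + 177} = \sqrt{-189} = 3 i \sqrt{21}$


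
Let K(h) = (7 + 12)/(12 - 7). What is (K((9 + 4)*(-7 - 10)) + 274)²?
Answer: 1929321/25 ≈ 77173.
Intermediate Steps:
K(h) = 19/5
(K((9 + 4)*(-7 - 10)) + 274)² = (19/5 + 274)² = (1389/5)² = 1929321/25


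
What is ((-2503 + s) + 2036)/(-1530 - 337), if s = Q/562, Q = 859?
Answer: 261595/1049254 ≈ 0.24932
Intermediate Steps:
s = 859/562 ≈ 1.5285
((-2503 + s) + 2036)/(-1530 - 337) = ((-2503 + 859/562) + 2036)/(-1530 - 337) = (-1405827/562 + 2036)/(-1867) = -261595/562*(-1/1867) = 261595/1049254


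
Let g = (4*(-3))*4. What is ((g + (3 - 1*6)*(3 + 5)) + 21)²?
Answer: 2601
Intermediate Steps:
g = -48 (g = -12*4 = -48)
((g + (3 - 1*6)*(3 + 5)) + 21)² = ((-48 + (3 - 1*6)*(3 + 5)) + 21)² = ((-48 + (3 - 6)*8) + 21)² = ((-48 - 3*8) + 21)² = ((-48 - 24) + 21)² = (-72 + 21)² = (-51)² = 2601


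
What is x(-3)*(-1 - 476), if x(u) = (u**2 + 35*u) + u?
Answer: 47223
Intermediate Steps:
x(u) = u**2 + 36*u
x(-3)*(-1 - 476) = (-3*(36 - 3))*(-1 - 476) = -3*33*(-477) = -99*(-477) = 47223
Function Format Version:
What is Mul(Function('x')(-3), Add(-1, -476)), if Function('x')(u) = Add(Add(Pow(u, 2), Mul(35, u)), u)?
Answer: 47223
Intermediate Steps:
Function('x')(u) = Add(Pow(u, 2), Mul(36, u))
Mul(Function('x')(-3), Add(-1, -476)) = Mul(Mul(-3, Add(36, -3)), Add(-1, -476)) = Mul(Mul(-3, 33), -477) = Mul(-99, -477) = 47223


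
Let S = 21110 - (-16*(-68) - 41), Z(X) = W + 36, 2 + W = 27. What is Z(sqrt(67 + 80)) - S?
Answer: -20002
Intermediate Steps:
W = 25 (W = -2 + 27 = 25)
Z(X) = 61 (Z(X) = 25 + 36 = 61)
S = 20063 (S = 21110 - (1088 - 41) = 21110 - 1*1047 = 21110 - 1047 = 20063)
Z(sqrt(67 + 80)) - S = 61 - 1*20063 = 61 - 20063 = -20002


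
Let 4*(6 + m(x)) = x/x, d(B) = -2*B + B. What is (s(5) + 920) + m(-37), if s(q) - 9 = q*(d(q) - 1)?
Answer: 3573/4 ≈ 893.25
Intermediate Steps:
d(B) = -B
m(x) = -23/4 (m(x) = -6 + (x/x)/4 = -6 + (¼)*1 = -6 + ¼ = -23/4)
s(q) = 9 + q*(-1 - q) (s(q) = 9 + q*(-q - 1) = 9 + q*(-1 - q))
(s(5) + 920) + m(-37) = ((9 - 1*5 - 1*5²) + 920) - 23/4 = ((9 - 5 - 1*25) + 920) - 23/4 = ((9 - 5 - 25) + 920) - 23/4 = (-21 + 920) - 23/4 = 899 - 23/4 = 3573/4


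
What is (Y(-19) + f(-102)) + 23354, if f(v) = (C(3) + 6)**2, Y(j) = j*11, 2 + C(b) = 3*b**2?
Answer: 24106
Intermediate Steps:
C(b) = -2 + 3*b**2
Y(j) = 11*j
f(v) = 961 (f(v) = ((-2 + 3*3**2) + 6)**2 = ((-2 + 3*9) + 6)**2 = ((-2 + 27) + 6)**2 = (25 + 6)**2 = 31**2 = 961)
(Y(-19) + f(-102)) + 23354 = (11*(-19) + 961) + 23354 = (-209 + 961) + 23354 = 752 + 23354 = 24106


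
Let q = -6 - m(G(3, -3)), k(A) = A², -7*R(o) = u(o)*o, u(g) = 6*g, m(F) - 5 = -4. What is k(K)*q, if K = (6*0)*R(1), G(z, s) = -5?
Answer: 0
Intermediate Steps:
m(F) = 1 (m(F) = 5 - 4 = 1)
R(o) = -6*o²/7 (R(o) = -6*o*o/7 = -6*o²/7)
K = 0 (K = (6*0)*(-6/7*1²) = 0*(-6/7*1) = 0*(-6/7) = 0)
q = -7 (q = -6 - 1*1 = -6 - 1 = -7)
k(K)*q = 0²*(-7) = 0*(-7) = 0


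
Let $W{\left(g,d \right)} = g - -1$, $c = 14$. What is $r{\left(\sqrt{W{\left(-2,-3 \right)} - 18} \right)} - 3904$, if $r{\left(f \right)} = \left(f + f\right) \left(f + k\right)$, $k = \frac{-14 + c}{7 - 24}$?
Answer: $-3942$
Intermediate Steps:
$W{\left(g,d \right)} = 1 + g$ ($W{\left(g,d \right)} = g + 1 = 1 + g$)
$k = 0$ ($k = \frac{-14 + 14}{7 - 24} = \frac{0}{-17} = 0 \left(- \frac{1}{17}\right) = 0$)
$r{\left(f \right)} = 2 f^{2}$ ($r{\left(f \right)} = \left(f + f\right) \left(f + 0\right) = 2 f f = 2 f^{2}$)
$r{\left(\sqrt{W{\left(-2,-3 \right)} - 18} \right)} - 3904 = 2 \left(\sqrt{\left(1 - 2\right) - 18}\right)^{2} - 3904 = 2 \left(\sqrt{-1 - 18}\right)^{2} - 3904 = 2 \left(\sqrt{-19}\right)^{2} - 3904 = 2 \left(i \sqrt{19}\right)^{2} - 3904 = 2 \left(-19\right) - 3904 = -38 - 3904 = -3942$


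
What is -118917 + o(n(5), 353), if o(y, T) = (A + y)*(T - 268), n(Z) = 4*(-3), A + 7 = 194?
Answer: -104042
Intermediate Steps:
A = 187 (A = -7 + 194 = 187)
n(Z) = -12
o(y, T) = (-268 + T)*(187 + y) (o(y, T) = (187 + y)*(T - 268) = (187 + y)*(-268 + T) = (-268 + T)*(187 + y))
-118917 + o(n(5), 353) = -118917 + (-50116 - 268*(-12) + 187*353 + 353*(-12)) = -118917 + (-50116 + 3216 + 66011 - 4236) = -118917 + 14875 = -104042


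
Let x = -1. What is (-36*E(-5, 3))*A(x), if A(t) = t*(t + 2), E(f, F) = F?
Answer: 108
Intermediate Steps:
A(t) = t*(2 + t)
(-36*E(-5, 3))*A(x) = (-36*3)*(-(2 - 1)) = -(-108) = -108*(-1) = 108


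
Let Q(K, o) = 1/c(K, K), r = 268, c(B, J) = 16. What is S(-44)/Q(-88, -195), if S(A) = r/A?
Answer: -1072/11 ≈ -97.455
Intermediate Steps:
S(A) = 268/A
Q(K, o) = 1/16
S(-44)/Q(-88, -195) = (268/(-44))/(1/16) = (268*(-1/44))*16 = -67/11*16 = -1072/11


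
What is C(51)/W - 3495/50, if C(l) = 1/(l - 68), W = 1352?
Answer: -8032913/114920 ≈ -69.900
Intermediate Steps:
C(l) = 1/(-68 + l)
C(51)/W - 3495/50 = 1/((-68 + 51)*1352) - 3495/50 = (1/1352)/(-17) - 3495*1/50 = -1/17*1/1352 - 699/10 = -1/22984 - 699/10 = -8032913/114920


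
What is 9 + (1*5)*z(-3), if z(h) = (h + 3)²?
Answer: 9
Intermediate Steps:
z(h) = (3 + h)²
9 + (1*5)*z(-3) = 9 + (1*5)*(3 - 3)² = 9 + 5*0² = 9 + 5*0 = 9 + 0 = 9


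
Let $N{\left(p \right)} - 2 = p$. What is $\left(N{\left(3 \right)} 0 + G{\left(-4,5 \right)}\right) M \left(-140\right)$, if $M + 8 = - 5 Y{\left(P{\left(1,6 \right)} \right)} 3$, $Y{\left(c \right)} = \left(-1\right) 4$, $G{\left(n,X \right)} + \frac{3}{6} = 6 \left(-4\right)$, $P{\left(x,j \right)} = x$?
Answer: $178360$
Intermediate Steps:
$G{\left(n,X \right)} = - \frac{49}{2}$ ($G{\left(n,X \right)} = - \frac{1}{2} + 6 \left(-4\right) = - \frac{1}{2} - 24 = - \frac{49}{2}$)
$Y{\left(c \right)} = -4$
$N{\left(p \right)} = 2 + p$
$M = 52$ ($M = -8 + \left(-5\right) \left(-4\right) 3 = -8 + 20 \cdot 3 = -8 + 60 = 52$)
$\left(N{\left(3 \right)} 0 + G{\left(-4,5 \right)}\right) M \left(-140\right) = \left(\left(2 + 3\right) 0 - \frac{49}{2}\right) 52 \left(-140\right) = \left(5 \cdot 0 - \frac{49}{2}\right) 52 \left(-140\right) = \left(0 - \frac{49}{2}\right) 52 \left(-140\right) = \left(- \frac{49}{2}\right) 52 \left(-140\right) = \left(-1274\right) \left(-140\right) = 178360$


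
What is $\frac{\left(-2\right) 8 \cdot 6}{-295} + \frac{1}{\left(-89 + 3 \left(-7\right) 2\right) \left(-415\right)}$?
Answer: $\frac{1043867}{3207535} \approx 0.32544$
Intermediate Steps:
$\frac{\left(-2\right) 8 \cdot 6}{-295} + \frac{1}{\left(-89 + 3 \left(-7\right) 2\right) \left(-415\right)} = \left(-16\right) 6 \left(- \frac{1}{295}\right) + \frac{1}{-89 - 42} \left(- \frac{1}{415}\right) = \left(-96\right) \left(- \frac{1}{295}\right) + \frac{1}{-89 - 42} \left(- \frac{1}{415}\right) = \frac{96}{295} + \frac{1}{-131} \left(- \frac{1}{415}\right) = \frac{96}{295} - - \frac{1}{54365} = \frac{96}{295} + \frac{1}{54365} = \frac{1043867}{3207535}$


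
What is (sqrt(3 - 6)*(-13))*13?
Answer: -169*I*sqrt(3) ≈ -292.72*I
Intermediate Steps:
(sqrt(3 - 6)*(-13))*13 = (sqrt(-3)*(-13))*13 = ((I*sqrt(3))*(-13))*13 = -13*I*sqrt(3)*13 = -169*I*sqrt(3)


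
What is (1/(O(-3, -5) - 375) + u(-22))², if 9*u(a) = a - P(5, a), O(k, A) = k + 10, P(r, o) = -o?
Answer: 262472401/10969344 ≈ 23.928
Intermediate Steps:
O(k, A) = 10 + k
u(a) = 2*a/9 (u(a) = (a - (-1)*a)/9 = (a + a)/9 = (2*a)/9 = 2*a/9)
(1/(O(-3, -5) - 375) + u(-22))² = (1/((10 - 3) - 375) + (2/9)*(-22))² = (1/(7 - 375) - 44/9)² = (1/(-368) - 44/9)² = (-1/368 - 44/9)² = (-16201/3312)² = 262472401/10969344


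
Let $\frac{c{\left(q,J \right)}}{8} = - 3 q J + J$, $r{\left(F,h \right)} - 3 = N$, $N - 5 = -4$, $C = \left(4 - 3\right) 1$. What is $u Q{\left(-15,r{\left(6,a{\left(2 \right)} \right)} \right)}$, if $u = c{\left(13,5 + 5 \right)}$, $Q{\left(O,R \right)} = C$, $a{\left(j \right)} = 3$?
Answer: $-3040$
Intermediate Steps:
$C = 1$ ($C = 1 \cdot 1 = 1$)
$N = 1$ ($N = 5 - 4 = 1$)
$r{\left(F,h \right)} = 4$ ($r{\left(F,h \right)} = 3 + 1 = 4$)
$c{\left(q,J \right)} = 8 J - 24 J q$ ($c{\left(q,J \right)} = 8 \left(- 3 q J + J\right) = 8 \left(- 3 J q + J\right) = 8 \left(J - 3 J q\right) = 8 J - 24 J q$)
$Q{\left(O,R \right)} = 1$
$u = -3040$ ($u = 8 \left(5 + 5\right) \left(1 - 39\right) = 8 \cdot 10 \left(1 - 39\right) = 8 \cdot 10 \left(-38\right) = -3040$)
$u Q{\left(-15,r{\left(6,a{\left(2 \right)} \right)} \right)} = \left(-3040\right) 1 = -3040$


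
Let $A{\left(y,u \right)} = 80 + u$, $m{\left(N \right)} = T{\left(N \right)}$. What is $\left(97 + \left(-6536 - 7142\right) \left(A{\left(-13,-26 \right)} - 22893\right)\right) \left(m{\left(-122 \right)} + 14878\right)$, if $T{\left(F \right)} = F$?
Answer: $4609655451884$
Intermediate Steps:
$m{\left(N \right)} = N$
$\left(97 + \left(-6536 - 7142\right) \left(A{\left(-13,-26 \right)} - 22893\right)\right) \left(m{\left(-122 \right)} + 14878\right) = \left(97 + \left(-6536 - 7142\right) \left(\left(80 - 26\right) - 22893\right)\right) \left(-122 + 14878\right) = \left(97 - 13678 \left(54 - 22893\right)\right) 14756 = \left(97 - -312391842\right) 14756 = \left(97 + 312391842\right) 14756 = 312391939 \cdot 14756 = 4609655451884$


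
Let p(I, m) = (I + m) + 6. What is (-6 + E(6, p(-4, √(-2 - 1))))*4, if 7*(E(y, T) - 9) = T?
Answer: 92/7 + 4*I*√3/7 ≈ 13.143 + 0.98974*I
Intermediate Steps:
p(I, m) = 6 + I + m
E(y, T) = 9 + T/7
(-6 + E(6, p(-4, √(-2 - 1))))*4 = (-6 + (9 + (6 - 4 + √(-2 - 1))/7))*4 = (-6 + (9 + (6 - 4 + √(-3))/7))*4 = (-6 + (9 + (6 - 4 + I*√3)/7))*4 = (-6 + (9 + (2 + I*√3)/7))*4 = (-6 + (9 + (2/7 + I*√3/7)))*4 = (-6 + (65/7 + I*√3/7))*4 = (23/7 + I*√3/7)*4 = 92/7 + 4*I*√3/7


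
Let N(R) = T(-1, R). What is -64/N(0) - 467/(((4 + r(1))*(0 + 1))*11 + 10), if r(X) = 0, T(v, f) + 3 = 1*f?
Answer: 685/54 ≈ 12.685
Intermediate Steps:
T(v, f) = -3 + f (T(v, f) = -3 + 1*f = -3 + f)
N(R) = -3 + R
-64/N(0) - 467/(((4 + r(1))*(0 + 1))*11 + 10) = -64/(-3 + 0) - 467/(((4 + 0)*(0 + 1))*11 + 10) = -64/(-3) - 467/((4*1)*11 + 10) = -64*(-⅓) - 467/(4*11 + 10) = 64/3 - 467/(44 + 10) = 64/3 - 467/54 = 685/54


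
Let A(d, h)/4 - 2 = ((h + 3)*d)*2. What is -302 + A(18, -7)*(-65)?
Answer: 36618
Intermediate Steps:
A(d, h) = 8 + 8*d*(3 + h) (A(d, h) = 8 + 4*(((h + 3)*d)*2) = 8 + 4*(((3 + h)*d)*2) = 8 + 4*((d*(3 + h))*2) = 8 + 4*(2*d*(3 + h)) = 8 + 8*d*(3 + h))
-302 + A(18, -7)*(-65) = -302 + (8 + 24*18 + 8*18*(-7))*(-65) = -302 + (8 + 432 - 1008)*(-65) = -302 - 568*(-65) = -302 + 36920 = 36618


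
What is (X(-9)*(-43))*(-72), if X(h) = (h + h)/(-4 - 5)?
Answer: 6192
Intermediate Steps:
X(h) = -2*h/9 (X(h) = (2*h)/(-9) = (2*h)*(-⅑) = -2*h/9)
(X(-9)*(-43))*(-72) = (-2/9*(-9)*(-43))*(-72) = (2*(-43))*(-72) = -86*(-72) = 6192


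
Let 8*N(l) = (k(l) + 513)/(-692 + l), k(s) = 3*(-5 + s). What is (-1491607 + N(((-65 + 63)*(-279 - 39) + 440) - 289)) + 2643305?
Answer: 875293339/760 ≈ 1.1517e+6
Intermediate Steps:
k(s) = -15 + 3*s
N(l) = (498 + 3*l)/(8*(-692 + l)) (N(l) = (((-15 + 3*l) + 513)/(-692 + l))/8 = ((498 + 3*l)/(-692 + l))/8 = (498 + 3*l)/(8*(-692 + l)))
(-1491607 + N(((-65 + 63)*(-279 - 39) + 440) - 289)) + 2643305 = (-1491607 + 3*(166 + (((-65 + 63)*(-279 - 39) + 440) - 289))/(8*(-692 + (((-65 + 63)*(-279 - 39) + 440) - 289)))) + 2643305 = (-1491607 + 3*(166 + ((-2*(-318) + 440) - 289))/(8*(-692 + ((-2*(-318) + 440) - 289)))) + 2643305 = (-1491607 + 3*(166 + ((636 + 440) - 289))/(8*(-692 + ((636 + 440) - 289)))) + 2643305 = (-1491607 + 3*(166 + (1076 - 289))/(8*(-692 + (1076 - 289)))) + 2643305 = (-1491607 + 3*(166 + 787)/(8*(-692 + 787))) + 2643305 = (-1491607 + (3/8)*953/95) + 2643305 = (-1491607 + (3/8)*(1/95)*953) + 2643305 = (-1491607 + 2859/760) + 2643305 = -1133618461/760 + 2643305 = 875293339/760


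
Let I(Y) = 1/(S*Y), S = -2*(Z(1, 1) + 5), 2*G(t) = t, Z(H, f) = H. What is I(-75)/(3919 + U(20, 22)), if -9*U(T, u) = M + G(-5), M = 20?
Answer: 1/3525350 ≈ 2.8366e-7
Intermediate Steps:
G(t) = t/2
S = -12 (S = -2*(1 + 5) = -2*6 = -12)
U(T, u) = -35/18 (U(T, u) = -(20 + (½)*(-5))/9 = -(20 - 5/2)/9 = -⅑*35/2 = -35/18)
I(Y) = -1/(12*Y) (I(Y) = 1/((-12)*Y) = -1/(12*Y))
I(-75)/(3919 + U(20, 22)) = (-1/12/(-75))/(3919 - 35/18) = (-1/12*(-1/75))/(70507/18) = (1/900)*(18/70507) = 1/3525350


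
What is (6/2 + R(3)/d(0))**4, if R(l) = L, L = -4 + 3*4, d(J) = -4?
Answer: 1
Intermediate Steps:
L = 8 (L = -4 + 12 = 8)
R(l) = 8
(6/2 + R(3)/d(0))**4 = (6/2 + 8/(-4))**4 = (6*(1/2) + 8*(-1/4))**4 = (3 - 2)**4 = 1**4 = 1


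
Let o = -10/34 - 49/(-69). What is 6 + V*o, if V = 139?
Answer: 74870/1173 ≈ 63.828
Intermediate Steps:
o = 488/1173 (o = -10*1/34 - 49*(-1/69) = -5/17 + 49/69 = 488/1173 ≈ 0.41603)
6 + V*o = 6 + 139*(488/1173) = 6 + 67832/1173 = 74870/1173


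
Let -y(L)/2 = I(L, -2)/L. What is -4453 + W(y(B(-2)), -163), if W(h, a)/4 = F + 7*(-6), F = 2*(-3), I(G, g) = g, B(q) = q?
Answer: -4645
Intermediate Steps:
F = -6
y(L) = 4/L (y(L) = -(-4)/L = 4/L)
W(h, a) = -192 (W(h, a) = 4*(-6 + 7*(-6)) = 4*(-6 - 42) = 4*(-48) = -192)
-4453 + W(y(B(-2)), -163) = -4453 - 192 = -4645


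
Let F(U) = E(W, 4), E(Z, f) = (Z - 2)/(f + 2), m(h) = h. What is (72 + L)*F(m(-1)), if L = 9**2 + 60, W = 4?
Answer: 71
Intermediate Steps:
E(Z, f) = (-2 + Z)/(2 + f)
F(U) = 1/3 (F(U) = (-2 + 4)/(2 + 4) = 2/6 = (1/6)*2 = 1/3)
L = 141 (L = 81 + 60 = 141)
(72 + L)*F(m(-1)) = (72 + 141)*(1/3) = 213*(1/3) = 71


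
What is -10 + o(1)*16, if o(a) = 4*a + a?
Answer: 70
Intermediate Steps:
o(a) = 5*a
-10 + o(1)*16 = -10 + (5*1)*16 = -10 + 5*16 = -10 + 80 = 70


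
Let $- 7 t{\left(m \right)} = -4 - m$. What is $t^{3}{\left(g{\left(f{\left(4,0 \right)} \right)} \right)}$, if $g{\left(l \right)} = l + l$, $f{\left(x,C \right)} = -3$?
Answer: $- \frac{8}{343} \approx -0.023324$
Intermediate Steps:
$g{\left(l \right)} = 2 l$
$t{\left(m \right)} = \frac{4}{7} + \frac{m}{7}$ ($t{\left(m \right)} = - \frac{-4 - m}{7} = \frac{4}{7} + \frac{m}{7}$)
$t^{3}{\left(g{\left(f{\left(4,0 \right)} \right)} \right)} = \left(\frac{4}{7} + \frac{2 \left(-3\right)}{7}\right)^{3} = \left(\frac{4}{7} + \frac{1}{7} \left(-6\right)\right)^{3} = \left(\frac{4}{7} - \frac{6}{7}\right)^{3} = \left(- \frac{2}{7}\right)^{3} = - \frac{8}{343}$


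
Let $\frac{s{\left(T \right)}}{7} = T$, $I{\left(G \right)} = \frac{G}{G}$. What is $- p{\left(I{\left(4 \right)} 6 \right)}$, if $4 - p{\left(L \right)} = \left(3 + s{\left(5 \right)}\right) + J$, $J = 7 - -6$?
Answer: $47$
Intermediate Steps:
$I{\left(G \right)} = 1$
$s{\left(T \right)} = 7 T$
$J = 13$ ($J = 7 + 6 = 13$)
$p{\left(L \right)} = -47$ ($p{\left(L \right)} = 4 - \left(\left(3 + 7 \cdot 5\right) + 13\right) = 4 - \left(\left(3 + 35\right) + 13\right) = 4 - \left(38 + 13\right) = 4 - 51 = -47$)
$- p{\left(I{\left(4 \right)} 6 \right)} = \left(-1\right) \left(-47\right) = 47$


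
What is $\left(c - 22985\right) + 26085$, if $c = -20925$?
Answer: $-17825$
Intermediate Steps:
$\left(c - 22985\right) + 26085 = \left(-20925 - 22985\right) + 26085 = -43910 + 26085 = -17825$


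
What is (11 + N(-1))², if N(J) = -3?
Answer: 64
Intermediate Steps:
(11 + N(-1))² = (11 - 3)² = 8² = 64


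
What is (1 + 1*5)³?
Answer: 216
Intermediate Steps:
(1 + 1*5)³ = (1 + 5)³ = 6³ = 216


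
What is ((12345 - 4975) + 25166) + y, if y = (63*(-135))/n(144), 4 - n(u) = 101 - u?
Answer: 1520687/47 ≈ 32355.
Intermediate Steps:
n(u) = -97 + u (n(u) = 4 - (101 - u) = 4 + (-101 + u) = -97 + u)
y = -8505/47 (y = (63*(-135))/(-97 + 144) = -8505/47 ≈ -180.96)
((12345 - 4975) + 25166) + y = ((12345 - 4975) + 25166) - 8505/47 = (7370 + 25166) - 8505/47 = 32536 - 8505/47 = 1520687/47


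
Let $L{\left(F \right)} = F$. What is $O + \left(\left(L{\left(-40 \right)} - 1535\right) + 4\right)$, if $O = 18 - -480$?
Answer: $-1073$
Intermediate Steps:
$O = 498$ ($O = 18 + 480 = 498$)
$O + \left(\left(L{\left(-40 \right)} - 1535\right) + 4\right) = 498 + \left(\left(-40 - 1535\right) + 4\right) = 498 + \left(-1575 + 4\right) = 498 - 1571 = -1073$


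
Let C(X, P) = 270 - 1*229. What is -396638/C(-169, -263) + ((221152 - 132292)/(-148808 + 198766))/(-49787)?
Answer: -493270708733404/50988808393 ≈ -9674.1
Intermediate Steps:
C(X, P) = 41 (C(X, P) = 270 - 229 = 41)
-396638/C(-169, -263) + ((221152 - 132292)/(-148808 + 198766))/(-49787) = -396638/41 + ((221152 - 132292)/(-148808 + 198766))/(-49787) = -396638*1/41 + (88860/49958)*(-1/49787) = -396638/41 + (88860*(1/49958))*(-1/49787) = -396638/41 + (44430/24979)*(-1/49787) = -396638/41 - 44430/1243629473 = -493270708733404/50988808393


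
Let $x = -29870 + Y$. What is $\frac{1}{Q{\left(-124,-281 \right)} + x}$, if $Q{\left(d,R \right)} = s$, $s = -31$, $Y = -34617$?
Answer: $- \frac{1}{64518} \approx -1.55 \cdot 10^{-5}$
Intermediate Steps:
$x = -64487$ ($x = -29870 - 34617 = -64487$)
$Q{\left(d,R \right)} = -31$
$\frac{1}{Q{\left(-124,-281 \right)} + x} = \frac{1}{-31 - 64487} = \frac{1}{-64518} = - \frac{1}{64518}$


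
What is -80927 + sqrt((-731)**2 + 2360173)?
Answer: -80927 + sqrt(2894534) ≈ -79226.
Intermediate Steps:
-80927 + sqrt((-731)**2 + 2360173) = -80927 + sqrt(534361 + 2360173) = -80927 + sqrt(2894534)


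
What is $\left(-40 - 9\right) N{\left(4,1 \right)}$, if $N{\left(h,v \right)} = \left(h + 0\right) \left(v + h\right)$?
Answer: $-980$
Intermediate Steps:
$N{\left(h,v \right)} = h \left(h + v\right)$
$\left(-40 - 9\right) N{\left(4,1 \right)} = \left(-40 - 9\right) 4 \left(4 + 1\right) = - 49 \cdot 4 \cdot 5 = \left(-49\right) 20 = -980$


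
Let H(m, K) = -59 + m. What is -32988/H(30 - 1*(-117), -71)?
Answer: -8247/22 ≈ -374.86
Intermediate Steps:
-32988/H(30 - 1*(-117), -71) = -32988/(-59 + (30 - 1*(-117))) = -32988/(-59 + (30 + 117)) = -32988/(-59 + 147) = -32988/88 = -32988*1/88 = -8247/22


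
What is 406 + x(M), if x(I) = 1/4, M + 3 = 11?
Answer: 1625/4 ≈ 406.25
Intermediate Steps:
M = 8 (M = -3 + 11 = 8)
x(I) = ¼
406 + x(M) = 406 + ¼ = 1625/4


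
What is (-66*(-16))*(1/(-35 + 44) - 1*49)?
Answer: -154880/3 ≈ -51627.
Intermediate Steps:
(-66*(-16))*(1/(-35 + 44) - 1*49) = 1056*(1/9 - 49) = 1056*(-440/9) = -154880/3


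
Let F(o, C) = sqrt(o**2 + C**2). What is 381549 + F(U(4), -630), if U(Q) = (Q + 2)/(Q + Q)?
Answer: 381549 + 3*sqrt(705601)/4 ≈ 3.8218e+5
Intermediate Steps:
U(Q) = (2 + Q)/(2*Q) (U(Q) = (2 + Q)/((2*Q)) = (2 + Q)*(1/(2*Q)) = (2 + Q)/(2*Q))
F(o, C) = sqrt(C**2 + o**2)
381549 + F(U(4), -630) = 381549 + sqrt((-630)**2 + ((1/2)*(2 + 4)/4)**2) = 381549 + sqrt(396900 + ((1/2)*(1/4)*6)**2) = 381549 + sqrt(396900 + (3/4)**2) = 381549 + sqrt(396900 + 9/16) = 381549 + sqrt(6350409/16) = 381549 + 3*sqrt(705601)/4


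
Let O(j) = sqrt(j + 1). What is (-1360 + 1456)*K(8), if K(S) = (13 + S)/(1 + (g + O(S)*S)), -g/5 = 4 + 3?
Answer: -1008/5 ≈ -201.60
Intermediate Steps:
O(j) = sqrt(1 + j)
g = -35 (g = -5*(4 + 3) = -5*7 = -35)
K(S) = (13 + S)/(-34 + S*sqrt(1 + S)) (K(S) = (13 + S)/(1 + (-35 + sqrt(1 + S)*S)) = (13 + S)/(1 + (-35 + S*sqrt(1 + S))) = (13 + S)/(-34 + S*sqrt(1 + S)))
(-1360 + 1456)*K(8) = (-1360 + 1456)*((13 + 8)/(-34 + 8*sqrt(1 + 8))) = 96*(21/(-34 + 8*sqrt(9))) = 96*(21/(-34 + 8*3)) = 96*(21/(-34 + 24)) = 96*(21/(-10)) = 96*(-1/10*21) = 96*(-21/10) = -1008/5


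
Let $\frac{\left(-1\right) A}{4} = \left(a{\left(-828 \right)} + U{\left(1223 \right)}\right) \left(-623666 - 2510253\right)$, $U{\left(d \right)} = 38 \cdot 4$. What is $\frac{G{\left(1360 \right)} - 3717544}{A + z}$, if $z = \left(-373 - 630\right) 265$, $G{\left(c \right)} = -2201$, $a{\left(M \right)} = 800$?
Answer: $- \frac{3719745}{11933697757} \approx -0.0003117$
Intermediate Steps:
$U{\left(d \right)} = 152$
$z = -265795$ ($z = \left(-1003\right) 265 = -265795$)
$A = 11933963552$ ($A = - 4 \left(800 + 152\right) \left(-623666 - 2510253\right) = - 4 \cdot 952 \left(-3133919\right) = \left(-4\right) \left(-2983490888\right) = 11933963552$)
$\frac{G{\left(1360 \right)} - 3717544}{A + z} = \frac{-2201 - 3717544}{11933963552 - 265795} = - \frac{3719745}{11933697757}$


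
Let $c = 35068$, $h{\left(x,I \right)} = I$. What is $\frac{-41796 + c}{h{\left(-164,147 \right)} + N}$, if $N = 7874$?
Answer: $- \frac{6728}{8021} \approx -0.8388$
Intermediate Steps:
$\frac{-41796 + c}{h{\left(-164,147 \right)} + N} = \frac{-41796 + 35068}{147 + 7874} = - \frac{6728}{8021}$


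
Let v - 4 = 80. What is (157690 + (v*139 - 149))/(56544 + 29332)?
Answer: 169217/85876 ≈ 1.9705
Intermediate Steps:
v = 84 (v = 4 + 80 = 84)
(157690 + (v*139 - 149))/(56544 + 29332) = (157690 + (84*139 - 149))/(56544 + 29332) = (157690 + (11676 - 149))/85876 = (157690 + 11527)*(1/85876) = 169217*(1/85876) = 169217/85876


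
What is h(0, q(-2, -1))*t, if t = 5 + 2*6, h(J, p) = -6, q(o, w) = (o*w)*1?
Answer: -102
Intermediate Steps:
q(o, w) = o*w
t = 17 (t = 5 + 12 = 17)
h(0, q(-2, -1))*t = -6*17 = -102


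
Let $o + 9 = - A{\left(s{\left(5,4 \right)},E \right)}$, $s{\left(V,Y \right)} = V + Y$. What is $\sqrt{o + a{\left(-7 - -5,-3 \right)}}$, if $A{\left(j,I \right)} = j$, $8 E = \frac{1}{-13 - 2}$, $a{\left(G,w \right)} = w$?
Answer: $i \sqrt{21} \approx 4.5826 i$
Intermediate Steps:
$E = - \frac{1}{120}$ ($E = \frac{1}{8 \left(-13 - 2\right)} = \frac{1}{8 \left(-15\right)} = \frac{1}{8} \left(- \frac{1}{15}\right) = - \frac{1}{120} \approx -0.0083333$)
$o = -18$ ($o = -9 - \left(5 + 4\right) = -9 - 9 = -18$)
$\sqrt{o + a{\left(-7 - -5,-3 \right)}} = \sqrt{-18 - 3} = \sqrt{-21} = i \sqrt{21}$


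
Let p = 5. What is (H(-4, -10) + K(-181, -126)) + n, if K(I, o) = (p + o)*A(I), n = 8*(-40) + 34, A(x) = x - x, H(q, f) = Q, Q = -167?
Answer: -453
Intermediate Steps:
H(q, f) = -167
A(x) = 0
n = -286 (n = -320 + 34 = -286)
K(I, o) = 0 (K(I, o) = (5 + o)*0 = 0)
(H(-4, -10) + K(-181, -126)) + n = (-167 + 0) - 286 = -167 - 286 = -453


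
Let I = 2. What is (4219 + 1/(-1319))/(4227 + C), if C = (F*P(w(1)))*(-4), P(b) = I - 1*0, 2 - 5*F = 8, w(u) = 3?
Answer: 27824300/27940377 ≈ 0.99585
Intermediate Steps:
F = -6/5 (F = ⅖ - ⅕*8 = ⅖ - 8/5 = -6/5 ≈ -1.2000)
P(b) = 2 (P(b) = 2 - 1*0 = 2 + 0 = 2)
C = 48/5 (C = -6/5*2*(-4) = -12/5*(-4) = 48/5 ≈ 9.6000)
(4219 + 1/(-1319))/(4227 + C) = (4219 + 1/(-1319))/(4227 + 48/5) = (4219 - 1/1319)/(21183/5) = (5564860/1319)*(5/21183) = 27824300/27940377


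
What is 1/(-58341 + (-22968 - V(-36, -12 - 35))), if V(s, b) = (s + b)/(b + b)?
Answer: -94/7643129 ≈ -1.2299e-5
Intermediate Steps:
V(s, b) = (b + s)/(2*b) (V(s, b) = (b + s)/((2*b)) = (b + s)*(1/(2*b)) = (b + s)/(2*b))
1/(-58341 + (-22968 - V(-36, -12 - 35))) = 1/(-58341 + (-22968 - ((-12 - 35) - 36)/(2*(-12 - 35)))) = 1/(-58341 + (-22968 - (-47 - 36)/(2*(-47)))) = 1/(-58341 + (-22968 - (-1)*(-83)/(2*47))) = 1/(-58341 + (-22968 - 1*83/94)) = 1/(-58341 + (-22968 - 83/94)) = 1/(-58341 - 2159075/94) = 1/(-7643129/94) = -94/7643129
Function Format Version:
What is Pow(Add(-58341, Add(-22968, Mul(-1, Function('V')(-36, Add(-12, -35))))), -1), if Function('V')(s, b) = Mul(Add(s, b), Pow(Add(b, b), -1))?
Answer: Rational(-94, 7643129) ≈ -1.2299e-5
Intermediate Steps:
Function('V')(s, b) = Mul(Rational(1, 2), Pow(b, -1), Add(b, s)) (Function('V')(s, b) = Mul(Add(b, s), Pow(Mul(2, b), -1)) = Mul(Add(b, s), Mul(Rational(1, 2), Pow(b, -1))) = Mul(Rational(1, 2), Pow(b, -1), Add(b, s)))
Pow(Add(-58341, Add(-22968, Mul(-1, Function('V')(-36, Add(-12, -35))))), -1) = Pow(Add(-58341, Add(-22968, Mul(-1, Mul(Rational(1, 2), Pow(Add(-12, -35), -1), Add(Add(-12, -35), -36))))), -1) = Pow(Add(-58341, Add(-22968, Mul(-1, Mul(Rational(1, 2), Pow(-47, -1), Add(-47, -36))))), -1) = Pow(Add(-58341, Add(-22968, Mul(-1, Mul(Rational(1, 2), Rational(-1, 47), -83)))), -1) = Pow(Add(-58341, Add(-22968, Mul(-1, Rational(83, 94)))), -1) = Pow(Add(-58341, Add(-22968, Rational(-83, 94))), -1) = Pow(Add(-58341, Rational(-2159075, 94)), -1) = Pow(Rational(-7643129, 94), -1) = Rational(-94, 7643129)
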